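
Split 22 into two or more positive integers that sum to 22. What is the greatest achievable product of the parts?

2916

Let m[k] be the best product for length k (with at least one cut). For each first piece i, the rest contributes max(k−i, m[k−i]).
Small cases: m[2]=1, m[3]=2, m[4]=4, m[5]=6, m[6]=9, m[7]=12, m[8]=18, m[9]=27, m[10]=36, m[11]=54, m[12]=81, m[13]=108, m[14]=162, m[15]=243, m[16]=324.
m[17] = max(1×324, 2×243, 3×162, …, 15×2, 16×1) = 486
m[18] = max(1×486, 2×324, 3×243, …, 16×2, 17×1) = 729
m[19] = max(1×729, 2×486, 3×324, …, 17×2, 18×1) = 972
m[20] = max(1×972, 2×729, 3×486, …, 18×2, 19×1) = 1458
m[21] = max(1×1458, 2×972, 3×729, …, 19×2, 20×1) = 2187
m[22] = max(1×2187, 2×1458, 3×972, …, 20×2, 21×1) = 2916
One optimal split: 3 + 3 + 3 + 3 + 3 + 3 + 2 + 2; product 3×3×3×3×3×3×2×2 = 2916.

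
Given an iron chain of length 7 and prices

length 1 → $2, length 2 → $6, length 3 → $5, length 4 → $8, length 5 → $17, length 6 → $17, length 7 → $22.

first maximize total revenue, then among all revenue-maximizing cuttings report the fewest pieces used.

Consider every possible first cut. r[k] is the best of p[i]+r[k−i] over all sellable i≤k.
r[1] = 2
r[2] = max(2+2, 6+0) = 6
r[3] = max(2+6, 6+2, 5+0) = 8
r[4] = max(2+8, 6+6, 5+2, 8+0) = 12
r[5] = max(2+12, 6+8, 5+6, 8+2, 17+0) = 17
r[6] = max(2+17, 6+12, 5+8, 8+6, 17+2, 17+0) = 19
r[7] = max(2+19, 6+17, 5+12, …, 17+2, 22+0) = 23
Maximum revenue is $23.
Now minimize piece count subject to staying optimal: for each k, pieces[k] = 1 + min over i with p[i]+r[k−i]=r[k] of pieces[k−i].
pieces[4] = 2
pieces[5] = 1
pieces[6] = 2
pieces[7] = 2

2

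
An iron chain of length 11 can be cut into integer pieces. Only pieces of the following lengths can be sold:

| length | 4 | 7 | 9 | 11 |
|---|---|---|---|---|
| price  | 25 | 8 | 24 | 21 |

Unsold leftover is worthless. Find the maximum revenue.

50

Let best[k] be the best obtainable value from length k. For each k, try every first piece i and keep the best of price[i] + best[k−i].
best[1] = 0
best[2] = 0
best[3] = 0
best[4] = 25
best[5] = 25
best[6] = 25
best[7] = 25
best[8] = 50  (first piece 4, then best[4]=25)
best[9] = 50
best[10] = 50
best[11] = 50
One optimal cutting: pieces 4 + 4 with 3 links of scrap → $50.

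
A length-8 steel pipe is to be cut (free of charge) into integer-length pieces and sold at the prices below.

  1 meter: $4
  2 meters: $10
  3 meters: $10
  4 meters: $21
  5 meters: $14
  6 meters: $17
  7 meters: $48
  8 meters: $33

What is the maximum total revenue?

52

Consider every possible first cut. R[k] is the best of p[i]+R[k−i] over all sellable i≤k.
R[1] = 4
R[2] = max(4+4, 10+0) = 10
R[3] = max(4+10, 10+4, 10+0) = 14
R[4] = max(4+14, 10+10, 10+4, 21+0) = 21
R[5] = max(4+21, 10+14, 10+10, 21+4, 14+0) = 25
R[6] = max(4+25, 10+21, 10+14, 21+10, 14+4, 17+0) = 31
R[7] = max(4+31, 10+25, 10+21, …, 17+4, 48+0) = 48
R[8] = max(4+48, 10+31, 10+25, …, 48+4, 33+0) = 52
One optimal cutting: 7 + 1 → $48 + $4 = $52.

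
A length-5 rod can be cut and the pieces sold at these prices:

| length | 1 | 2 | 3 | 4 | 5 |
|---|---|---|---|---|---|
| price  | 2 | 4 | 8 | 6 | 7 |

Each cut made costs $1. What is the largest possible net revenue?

Consider every possible first cut. r[k] is the best of p[i]+r[k−i] over all sellable i≤k, charging 1 whenever i<k.
r[1] = 2
r[2] = max(2+2-1, 4+0) = 4
r[3] = max(2+4-1, 4+2-1, 8+0) = 8
r[4] = max(2+8-1, 4+4-1, 8+2-1, 6+0) = 9
r[5] = max(2+9-1, 4+8-1, 8+4-1, 6+2-1, 7+0) = 11
One optimal plan: pieces 3 + 2 (1 cut) → $12 − $1 = $11.

11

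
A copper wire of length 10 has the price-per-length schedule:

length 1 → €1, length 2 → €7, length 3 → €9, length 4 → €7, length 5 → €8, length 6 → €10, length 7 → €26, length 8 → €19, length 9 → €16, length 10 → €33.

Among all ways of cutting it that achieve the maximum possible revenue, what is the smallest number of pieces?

Consider every possible first cut. r[k] is the best of p[i]+r[k−i] over all sellable i≤k.
r[1] = 1
r[2] = max(1+1, 7+0) = 7
r[3] = max(1+7, 7+1, 9+0) = 9
r[4] = max(1+9, 7+7, 9+1, 7+0) = 14
r[5] = max(1+14, 7+9, 9+7, 7+1, 8+0) = 16
r[6] = max(1+16, 7+14, 9+9, 7+7, 8+1, 10+0) = 21
r[7] = max(1+21, 7+16, 9+14, …, 10+1, 26+0) = 26
r[8] = max(1+26, 7+21, 9+16, …, 26+1, 19+0) = 28
r[9] = max(1+28, 7+26, 9+21, …, 19+1, 16+0) = 33
r[10] = max(1+33, 7+28, 9+26, …, 16+1, 33+0) = 35
Maximum revenue is €35.
Now minimize piece count subject to staying optimal: for each k, pieces[k] = 1 + min over i with p[i]+r[k−i]=r[k] of pieces[k−i].
pieces[7] = 1
pieces[8] = 4
pieces[9] = 2
pieces[10] = 2

2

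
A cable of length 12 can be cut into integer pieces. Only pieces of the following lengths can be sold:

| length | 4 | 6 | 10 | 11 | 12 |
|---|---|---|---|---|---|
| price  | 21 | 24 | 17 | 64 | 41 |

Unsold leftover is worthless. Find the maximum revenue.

64

Let f[k] be the best obtainable value from length k. For each k, try every first piece i and keep the best of price[i] + f[k−i].
f[1] = 0
f[2] = 0
f[3] = 0
f[4] = 21
f[5] = 21
f[6] = 24
f[7] = 24
f[8] = 42  (first piece 4, then f[4]=21)
f[9] = 42
f[10] = 45  (first piece 4, then f[6]=24)
f[11] = 64
f[12] = 64
One optimal cutting: pieces 11 with 1 unit of scrap → $64.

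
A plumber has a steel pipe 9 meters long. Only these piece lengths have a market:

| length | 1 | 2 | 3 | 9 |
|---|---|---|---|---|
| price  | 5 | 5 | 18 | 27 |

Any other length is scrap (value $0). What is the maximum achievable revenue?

Build f[k] bottom-up: f[k] = max over allowed piece i of (p[i] + f[k−i]).
f[1] = 5
f[2] = 10  (first piece 1, then f[1]=5)
f[3] = 18
f[4] = 23  (first piece 1, then f[3]=18)
f[5] = 28  (first piece 1, then f[4]=23)
f[6] = 36  (first piece 3, then f[3]=18)
f[7] = 41  (first piece 1, then f[6]=36)
f[8] = 46  (first piece 1, then f[7]=41)
f[9] = 54  (first piece 3, then f[6]=36)
One optimal cutting: 3 + 3 + 3 → $54.

54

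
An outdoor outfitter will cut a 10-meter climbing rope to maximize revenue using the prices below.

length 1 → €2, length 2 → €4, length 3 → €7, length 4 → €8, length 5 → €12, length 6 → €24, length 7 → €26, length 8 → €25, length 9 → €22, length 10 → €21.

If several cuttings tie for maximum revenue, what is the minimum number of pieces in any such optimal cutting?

Consider every possible first cut. r[k] is the best of p[i]+r[k−i] over all sellable i≤k.
r[1] = 2
r[2] = max(2+2, 4+0) = 4
r[3] = max(2+4, 4+2, 7+0) = 7
r[4] = max(2+7, 4+4, 7+2, 8+0) = 9
r[5] = max(2+9, 4+7, 7+4, 8+2, 12+0) = 12
r[6] = max(2+12, 4+9, 7+7, 8+4, 12+2, 24+0) = 24
r[7] = max(2+24, 4+12, 7+9, …, 24+2, 26+0) = 26
r[8] = max(2+26, 4+24, 7+12, …, 26+2, 25+0) = 28
r[9] = max(2+28, 4+26, 7+24, …, 25+2, 22+0) = 31
r[10] = max(2+31, 4+28, 7+26, …, 22+2, 21+0) = 33
Maximum revenue is €33.
Now minimize piece count subject to staying optimal: for each k, pieces[k] = 1 + min over i with p[i]+r[k−i]=r[k] of pieces[k−i].
pieces[7] = 1
pieces[8] = 2
pieces[9] = 2
pieces[10] = 2

2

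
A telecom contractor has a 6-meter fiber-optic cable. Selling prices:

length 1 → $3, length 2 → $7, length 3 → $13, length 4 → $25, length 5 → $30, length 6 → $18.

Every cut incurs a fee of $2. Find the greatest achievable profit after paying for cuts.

31

Consider every possible first cut. net[k] is the best of p[i]+net[k−i] over all sellable i≤k, charging 2 whenever i<k.
net[1] = 3
net[2] = max(3+3-2, 7+0) = 7
net[3] = max(3+7-2, 7+3-2, 13+0) = 13
net[4] = max(3+13-2, 7+7-2, 13+3-2, 25+0) = 25
net[5] = max(3+25-2, 7+13-2, 13+7-2, 25+3-2, 30+0) = 30
net[6] = max(3+30-2, 7+25-2, 13+13-2, 25+7-2, 30+3-2, 18+0) = 31
One optimal plan: pieces 5 + 1 (1 cut) → $33 − $2 = $31.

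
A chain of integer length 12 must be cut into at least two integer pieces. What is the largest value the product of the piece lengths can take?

81

Fill P[k] for k=2..12: at each k try every first piece i and multiply by the better of (k−i) uncut or P[k−i].
P[2] = 1*max(1,0) = 1*1 = 1
P[3] = 1*max(2,1) = 1*2 = 2
P[4] = 2*max(2,1) = 2*2 = 4
P[5] = 2*max(3,2) = 2*3 = 6
P[6] = 3*max(3,2) = 3*3 = 9
P[7] = 2*max(5,6) = 2*6 = 12
P[8] = 2*max(6,9) = 2*9 = 18
P[9] = 3*max(6,9) = 3*9 = 27
P[10] = 2*max(8,18) = 2*18 = 36
P[11] = 2*max(9,27) = 2*27 = 54
P[12] = 3*max(9,27) = 3*27 = 81
One optimal split: 3 + 3 + 3 + 3; product 3*3*3*3 = 81.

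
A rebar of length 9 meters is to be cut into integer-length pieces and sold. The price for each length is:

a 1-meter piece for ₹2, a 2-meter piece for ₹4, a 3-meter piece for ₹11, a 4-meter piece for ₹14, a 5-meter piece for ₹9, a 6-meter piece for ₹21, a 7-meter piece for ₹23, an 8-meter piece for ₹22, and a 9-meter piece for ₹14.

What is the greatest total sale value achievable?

Let r[k] be the best obtainable value from length k. For each k, try every first piece i and keep the best of price[i] + r[k−i].
r[1] = 2
r[2] = 4  (first piece 1, then r[1]=2)
r[3] = 11
r[4] = 14
r[5] = 16  (first piece 1, then r[4]=14)
r[6] = 22  (first piece 3, then r[3]=11)
r[7] = 25  (first piece 3, then r[4]=14)
r[8] = 28  (first piece 4, then r[4]=14)
r[9] = 33  (first piece 3, then r[6]=22)
One optimal cutting: 3 + 3 + 3 → ₹11 + ₹11 + ₹11 = ₹33.

33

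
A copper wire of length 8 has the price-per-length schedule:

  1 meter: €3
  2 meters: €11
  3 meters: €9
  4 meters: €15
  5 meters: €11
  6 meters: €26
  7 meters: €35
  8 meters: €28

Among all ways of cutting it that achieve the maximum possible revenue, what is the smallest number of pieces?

4

Let r[k] be the best obtainable value from length k. For each k, try every first piece i and keep the best of price[i] + r[k−i].
r[1] = 3
r[2] = 11
r[3] = 14  (first piece 1, then r[2]=11)
r[4] = 22  (first piece 2, then r[2]=11)
r[5] = 25  (first piece 1, then r[4]=22)
r[6] = 33  (first piece 2, then r[4]=22)
r[7] = 36  (first piece 1, then r[6]=33)
r[8] = 44  (first piece 2, then r[6]=33)
Maximum revenue is €44.
Now minimize piece count subject to staying optimal: for each k, pieces[k] = 1 + min over i with p[i]+r[k−i]=r[k] of pieces[k−i].
pieces[5] = 3
pieces[6] = 3
pieces[7] = 4
pieces[8] = 4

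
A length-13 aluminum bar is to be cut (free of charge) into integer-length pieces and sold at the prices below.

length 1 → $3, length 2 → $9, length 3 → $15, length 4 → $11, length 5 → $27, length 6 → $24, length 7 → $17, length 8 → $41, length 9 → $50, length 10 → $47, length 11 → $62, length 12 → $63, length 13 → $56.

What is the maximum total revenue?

71

Consider every possible first cut. R[k] is the best of p[i]+R[k−i] over all sellable i≤k.
R[1] = 3
R[2] = max(3+3, 9+0) = 9
R[3] = max(3+9, 9+3, 15+0) = 15
R[4] = max(3+15, 9+9, 15+3, 11+0) = 18
R[5] = max(3+18, 9+15, 15+9, 11+3, 27+0) = 27
R[6] = max(3+27, 9+18, 15+15, 11+9, 27+3, 24+0) = 30
R[7] = max(3+30, 9+27, 15+18, …, 24+3, 17+0) = 36
R[8] = max(3+36, 9+30, 15+27, …, 17+3, 41+0) = 42
R[9] = max(3+42, 9+36, 15+30, …, 41+3, 50+0) = 50
R[10] = max(3+50, 9+42, 15+36, …, 50+3, 47+0) = 54
R[11] = max(3+54, 9+50, 15+42, …, 47+3, 62+0) = 62
R[12] = max(3+62, 9+54, 15+50, …, 62+3, 63+0) = 65
R[13] = max(3+65, 9+62, 15+54, …, 63+3, 56+0) = 71
One optimal cutting: 11 + 2 → $62 + $9 = $71.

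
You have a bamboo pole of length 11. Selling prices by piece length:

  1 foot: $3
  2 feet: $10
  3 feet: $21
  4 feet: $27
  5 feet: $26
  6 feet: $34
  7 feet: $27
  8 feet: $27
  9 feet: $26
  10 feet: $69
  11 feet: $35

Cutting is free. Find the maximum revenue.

Let v[k] be the best obtainable value from length k. For each k, try every first piece i and keep the best of price[i] + v[k−i].
v[1] = 3
v[2] = max(3+3, 10+0) = 10
v[3] = max(3+10, 10+3, 21+0) = 21
v[4] = max(3+21, 10+10, 21+3, 27+0) = 27
v[5] = max(3+27, 10+21, 21+10, 27+3, 26+0) = 31
v[6] = max(3+31, 10+27, 21+21, 27+10, 26+3, 34+0) = 42
v[7] = max(3+42, 10+31, 21+27, …, 34+3, 27+0) = 48
v[8] = max(3+48, 10+42, 21+31, …, 27+3, 27+0) = 54
v[9] = max(3+54, 10+48, 21+42, …, 27+3, 26+0) = 63
v[10] = max(3+63, 10+54, 21+48, …, 26+3, 69+0) = 69
v[11] = max(3+69, 10+63, 21+54, …, 69+3, 35+0) = 75
One optimal cutting: 4 + 4 + 3 → $27 + $27 + $21 = $75.

75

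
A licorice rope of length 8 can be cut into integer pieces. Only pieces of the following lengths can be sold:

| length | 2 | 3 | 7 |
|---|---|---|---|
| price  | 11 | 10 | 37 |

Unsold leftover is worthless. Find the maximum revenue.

Build f[k] bottom-up: f[k] = max over allowed piece i of (p[i] + f[k−i]).
f[1] = 0
f[2] = 11
f[3] = 11
f[4] = 22  (first piece 2, then f[2]=11)
f[5] = 22
f[6] = 33  (first piece 2, then f[4]=22)
f[7] = 37
f[8] = 44  (first piece 2, then f[6]=33)
One optimal cutting: 2 + 2 + 2 + 2 → ¢44.

44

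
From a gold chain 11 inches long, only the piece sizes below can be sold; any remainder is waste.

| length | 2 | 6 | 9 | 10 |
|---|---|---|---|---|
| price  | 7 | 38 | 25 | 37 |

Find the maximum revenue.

Build best[k] bottom-up: best[k] = max over allowed piece i of (p[i] + best[k−i]).
best[1] = 0
best[2] = 7
best[3] = 7
best[4] = 14  (first piece 2, then best[2]=7)
best[5] = 14
best[6] = max(7+14, 38+0) = 38
best[7] = max(7+14, 38+0) = 38
best[8] = max(7+38, 38+7) = 45
best[9] = max(7+38, 38+7, 25+0) = 45
best[10] = max(7+45, 38+14, 25+0, 37+0) = 52
best[11] = max(7+45, 38+14, 25+7, 37+0) = 52
One optimal cutting: pieces 6 + 2 + 2 with 1 inch of scrap → $52.

52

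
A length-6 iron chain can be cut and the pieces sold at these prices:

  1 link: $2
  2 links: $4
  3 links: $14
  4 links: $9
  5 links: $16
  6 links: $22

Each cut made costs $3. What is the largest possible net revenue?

Let r[k] be the best obtainable value from length k. For each k, try every first piece i and keep the best of price[i] + r[k−i] minus the 3 cut fee when i<k.
r[1] = 2
r[2] = 4
r[3] = 14
r[4] = 13  (first piece 1, then r[3]=14)
r[5] = 16
r[6] = 25  (first piece 3, then r[3]=14)
One optimal plan: pieces 3 + 3 (1 cut) → $28 − $3 = $25.

25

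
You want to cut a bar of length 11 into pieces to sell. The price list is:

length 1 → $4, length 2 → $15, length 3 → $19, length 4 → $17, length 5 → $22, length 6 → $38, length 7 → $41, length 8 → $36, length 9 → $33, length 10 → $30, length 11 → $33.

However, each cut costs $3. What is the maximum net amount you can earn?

Build r[k] bottom-up: r[k] = max over allowed piece i of (p[i] + r[k−i]) − 3 per cut.
r[1] = 4
r[2] = max(4+4-3, 15+0) = 15
r[3] = max(4+15-3, 15+4-3, 19+0) = 19
r[4] = max(4+19-3, 15+15-3, 19+4-3, 17+0) = 27
r[5] = max(4+27-3, 15+19-3, 19+15-3, 17+4-3, 22+0) = 31
r[6] = max(4+31-3, 15+27-3, 19+19-3, 17+15-3, 22+4-3, 38+0) = 39
r[7] = max(4+39-3, 15+31-3, 19+27-3, …, 38+4-3, 41+0) = 43
r[8] = max(4+43-3, 15+39-3, 19+31-3, …, 41+4-3, 36+0) = 51
r[9] = max(4+51-3, 15+43-3, 19+39-3, …, 36+4-3, 33+0) = 55
r[10] = max(4+55-3, 15+51-3, 19+43-3, …, 33+4-3, 30+0) = 63
r[11] = max(4+63-3, 15+55-3, 19+51-3, …, 30+4-3, 33+0) = 67
One optimal plan: pieces 3 + 2 + 2 + 2 + 2 (4 cuts) → $79 − $12 = $67.

67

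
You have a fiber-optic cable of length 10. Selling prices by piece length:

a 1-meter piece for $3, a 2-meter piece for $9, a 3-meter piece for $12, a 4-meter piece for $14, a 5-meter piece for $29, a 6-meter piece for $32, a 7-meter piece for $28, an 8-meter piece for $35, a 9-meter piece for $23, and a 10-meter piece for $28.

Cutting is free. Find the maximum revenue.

Consider every possible first cut. v[k] is the best of p[i]+v[k−i] over all sellable i≤k.
v[1] = 3
v[2] = max(3+3, 9+0) = 9
v[3] = max(3+9, 9+3, 12+0) = 12
v[4] = max(3+12, 9+9, 12+3, 14+0) = 18
v[5] = max(3+18, 9+12, 12+9, 14+3, 29+0) = 29
v[6] = max(3+29, 9+18, 12+12, 14+9, 29+3, 32+0) = 32
v[7] = max(3+32, 9+29, 12+18, …, 32+3, 28+0) = 38
v[8] = max(3+38, 9+32, 12+29, …, 28+3, 35+0) = 41
v[9] = max(3+41, 9+38, 12+32, …, 35+3, 23+0) = 47
v[10] = max(3+47, 9+41, 12+38, …, 23+3, 28+0) = 58
One optimal cutting: 5 + 5 → $29 + $29 = $58.

58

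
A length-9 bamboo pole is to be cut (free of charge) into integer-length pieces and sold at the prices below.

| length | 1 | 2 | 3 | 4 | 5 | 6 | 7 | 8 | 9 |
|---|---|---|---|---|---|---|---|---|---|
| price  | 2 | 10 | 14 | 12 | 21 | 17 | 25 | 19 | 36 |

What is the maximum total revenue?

Let r[k] be the best obtainable value from length k. For each k, try every first piece i and keep the best of price[i] + r[k−i].
r[1] = 2
r[2] = max(2+2, 10+0) = 10
r[3] = max(2+10, 10+2, 14+0) = 14
r[4] = max(2+14, 10+10, 14+2, 12+0) = 20
r[5] = max(2+20, 10+14, 14+10, 12+2, 21+0) = 24
r[6] = max(2+24, 10+20, 14+14, 12+10, 21+2, 17+0) = 30
r[7] = max(2+30, 10+24, 14+20, …, 17+2, 25+0) = 34
r[8] = max(2+34, 10+30, 14+24, …, 25+2, 19+0) = 40
r[9] = max(2+40, 10+34, 14+30, …, 19+2, 36+0) = 44
One optimal cutting: 3 + 2 + 2 + 2 → $14 + $10 + $10 + $10 = $44.

44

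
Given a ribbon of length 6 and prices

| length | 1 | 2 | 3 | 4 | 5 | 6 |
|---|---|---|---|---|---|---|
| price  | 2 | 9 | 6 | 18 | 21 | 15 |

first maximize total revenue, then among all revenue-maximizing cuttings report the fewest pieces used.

2

Build r[k] bottom-up: r[k] = max over allowed piece i of (p[i] + r[k−i]).
r[1] = 2
r[2] = 9
r[3] = 11  (first piece 1, then r[2]=9)
r[4] = 18  (first piece 2, then r[2]=9)
r[5] = 21
r[6] = 27  (first piece 2, then r[4]=18)
Maximum revenue is ¢27.
Now minimize piece count subject to staying optimal: for each k, pieces[k] = 1 + min over i with p[i]+r[k−i]=r[k] of pieces[k−i].
pieces[3] = 2
pieces[4] = 1
pieces[5] = 1
pieces[6] = 2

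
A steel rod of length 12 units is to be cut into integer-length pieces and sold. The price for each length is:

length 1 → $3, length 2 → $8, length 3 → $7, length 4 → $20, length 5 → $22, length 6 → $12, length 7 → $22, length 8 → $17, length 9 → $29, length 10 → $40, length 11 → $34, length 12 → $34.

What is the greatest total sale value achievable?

Build r[k] bottom-up: r[k] = max over allowed piece i of (p[i] + r[k−i]).
r[1] = 3
r[2] = max(3+3, 8+0) = 8
r[3] = max(3+8, 8+3, 7+0) = 11
r[4] = max(3+11, 8+8, 7+3, 20+0) = 20
r[5] = max(3+20, 8+11, 7+8, 20+3, 22+0) = 23
r[6] = max(3+23, 8+20, 7+11, 20+8, 22+3, 12+0) = 28
r[7] = max(3+28, 8+23, 7+20, …, 12+3, 22+0) = 31
r[8] = max(3+31, 8+28, 7+23, …, 22+3, 17+0) = 40
r[9] = max(3+40, 8+31, 7+28, …, 17+3, 29+0) = 43
r[10] = max(3+43, 8+40, 7+31, …, 29+3, 40+0) = 48
r[11] = max(3+48, 8+43, 7+40, …, 40+3, 34+0) = 51
r[12] = max(3+51, 8+48, 7+43, …, 34+3, 34+0) = 60
One optimal cutting: 4 + 4 + 4 → $20 + $20 + $20 = $60.

60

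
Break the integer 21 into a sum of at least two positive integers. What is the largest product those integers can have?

2187

Fill f[k] for k=2..21: at each k try every first piece i and multiply by the better of (k−i) uncut or f[k−i].
f[2] = 1*max(1,0) = 1*1 = 1
f[3] = max(1*2, 2*1) = 2
f[4] = max(1*3, 2*2, 3*1) = 4
f[5] = max(1*4, 2*3, 3*2, 4*1) = 6
f[6] = max(1*6, 2*4, 3*3, 4*2, 5*1) = 9
f[7] = max(1*9, 2*6, 3*4, 4*3, 5*2, 6*1) = 12
f[8] = max(1*12, 2*9, 3*6, …, 6*2, 7*1) = 18
f[9] = max(1*18, 2*12, 3*9, …, 7*2, 8*1) = 27
f[10] = max(1*27, 2*18, 3*12, …, 8*2, 9*1) = 36
f[11] = max(1*36, 2*27, 3*18, …, 9*2, 10*1) = 54
f[12] = max(1*54, 2*36, 3*27, …, 10*2, 11*1) = 81
f[13] = max(1*81, 2*54, 3*36, …, 11*2, 12*1) = 108
f[14] = max(1*108, 2*81, 3*54, …, 12*2, 13*1) = 162
f[15] = max(1*162, 2*108, 3*81, …, 13*2, 14*1) = 243
f[16] = max(1*243, 2*162, 3*108, …, 14*2, 15*1) = 324
f[17] = max(1*324, 2*243, 3*162, …, 15*2, 16*1) = 486
f[18] = max(1*486, 2*324, 3*243, …, 16*2, 17*1) = 729
f[19] = max(1*729, 2*486, 3*324, …, 17*2, 18*1) = 972
f[20] = max(1*972, 2*729, 3*486, …, 18*2, 19*1) = 1458
f[21] = max(1*1458, 2*972, 3*729, …, 19*2, 20*1) = 2187
One optimal split: 3 + 3 + 3 + 3 + 3 + 3 + 3; product 3*3*3*3*3*3*3 = 2187.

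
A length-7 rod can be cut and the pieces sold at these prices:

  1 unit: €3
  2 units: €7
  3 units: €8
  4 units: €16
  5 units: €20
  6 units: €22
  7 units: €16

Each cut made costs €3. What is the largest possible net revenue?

Let r[k] be the best obtainable value from length k. For each k, try every first piece i and keep the best of price[i] + r[k−i] minus the 3 cut fee when i<k.
r[1] = 3
r[2] = 7
r[3] = 8
r[4] = 16
r[5] = 20
r[6] = 22
r[7] = 24  (first piece 2, then r[5]=20)
One optimal plan: pieces 5 + 2 (1 cut) → €27 − €3 = €24.

24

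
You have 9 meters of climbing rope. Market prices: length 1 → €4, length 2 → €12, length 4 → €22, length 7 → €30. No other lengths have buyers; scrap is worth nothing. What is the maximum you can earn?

52

Let r[k] be the best obtainable value from length k. For each k, try every first piece i and keep the best of price[i] + r[k−i].
r[1] = 4
r[2] = 12
r[3] = 16  (first piece 1, then r[2]=12)
r[4] = 24  (first piece 2, then r[2]=12)
r[5] = 28  (first piece 1, then r[4]=24)
r[6] = 36  (first piece 2, then r[4]=24)
r[7] = 40  (first piece 1, then r[6]=36)
r[8] = 48  (first piece 2, then r[6]=36)
r[9] = 52  (first piece 1, then r[8]=48)
One optimal cutting: 2 + 2 + 2 + 2 + 1 → €52.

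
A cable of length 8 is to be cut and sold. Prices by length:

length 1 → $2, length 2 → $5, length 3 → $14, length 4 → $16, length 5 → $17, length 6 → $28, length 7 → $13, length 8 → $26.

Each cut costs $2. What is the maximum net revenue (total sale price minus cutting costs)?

Build net[k] bottom-up: net[k] = max over allowed piece i of (p[i] + net[k−i]) − 2 per cut.
net[1] = 2
net[2] = 5
net[3] = 14
net[4] = 16
net[5] = 17  (first piece 2, then net[3]=14)
net[6] = 28
net[7] = 28  (first piece 1, then net[6]=28)
net[8] = 31  (first piece 2, then net[6]=28)
One optimal plan: pieces 6 + 2 (1 cut) → $33 − $2 = $31.

31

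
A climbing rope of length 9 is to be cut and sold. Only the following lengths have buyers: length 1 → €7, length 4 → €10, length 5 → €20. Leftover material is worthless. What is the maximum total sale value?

Build r[k] bottom-up: r[k] = max over allowed piece i of (p[i] + r[k−i]).
r[1] = 7
r[2] = 14  (first piece 1, then r[1]=7)
r[3] = 21  (first piece 1, then r[2]=14)
r[4] = 28  (first piece 1, then r[3]=21)
r[5] = 35  (first piece 1, then r[4]=28)
r[6] = 42  (first piece 1, then r[5]=35)
r[7] = 49  (first piece 1, then r[6]=42)
r[8] = 56  (first piece 1, then r[7]=49)
r[9] = 63  (first piece 1, then r[8]=56)
One optimal cutting: 1 + 1 + 1 + 1 + 1 + 1 + 1 + 1 + 1 → €63.

63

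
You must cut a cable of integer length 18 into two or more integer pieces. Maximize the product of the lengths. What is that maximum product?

729

Define m[k] = max over 1≤i<k of i · max(k−i, m[k−i]); the inner max lets the remainder stay uncut if that's better.
m[2] = 1·max(1,0) = 1·1 = 1
m[3] = max(1·2, 2·1) = 2
m[4] = max(1·3, 2·2, 3·1) = 4
m[5] = max(1·4, 2·3, 3·2, 4·1) = 6
m[6] = max(1·6, 2·4, 3·3, 4·2, 5·1) = 9
m[7] = max(1·9, 2·6, 3·4, 4·3, 5·2, 6·1) = 12
m[8] = max(1·12, 2·9, 3·6, …, 6·2, 7·1) = 18
m[9] = max(1·18, 2·12, 3·9, …, 7·2, 8·1) = 27
m[10] = max(1·27, 2·18, 3·12, …, 8·2, 9·1) = 36
m[11] = max(1·36, 2·27, 3·18, …, 9·2, 10·1) = 54
m[12] = max(1·54, 2·36, 3·27, …, 10·2, 11·1) = 81
m[13] = max(1·81, 2·54, 3·36, …, 11·2, 12·1) = 108
m[14] = max(1·108, 2·81, 3·54, …, 12·2, 13·1) = 162
m[15] = max(1·162, 2·108, 3·81, …, 13·2, 14·1) = 243
m[16] = max(1·243, 2·162, 3·108, …, 14·2, 15·1) = 324
m[17] = max(1·324, 2·243, 3·162, …, 15·2, 16·1) = 486
m[18] = max(1·486, 2·324, 3·243, …, 16·2, 17·1) = 729
One optimal split: 3 + 3 + 3 + 3 + 3 + 3; product 3·3·3·3·3·3 = 729.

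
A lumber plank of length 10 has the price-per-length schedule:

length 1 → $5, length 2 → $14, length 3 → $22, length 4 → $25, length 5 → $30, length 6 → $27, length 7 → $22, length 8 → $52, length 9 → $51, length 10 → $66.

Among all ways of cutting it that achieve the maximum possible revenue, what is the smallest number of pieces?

4

Let r[k] be the best obtainable value from length k. For each k, try every first piece i and keep the best of price[i] + r[k−i].
r[1] = 5
r[2] = max(5+5, 14+0) = 14
r[3] = max(5+14, 14+5, 22+0) = 22
r[4] = max(5+22, 14+14, 22+5, 25+0) = 28
r[5] = max(5+28, 14+22, 22+14, 25+5, 30+0) = 36
r[6] = max(5+36, 14+28, 22+22, 25+14, 30+5, 27+0) = 44
r[7] = max(5+44, 14+36, 22+28, …, 27+5, 22+0) = 50
r[8] = max(5+50, 14+44, 22+36, …, 22+5, 52+0) = 58
r[9] = max(5+58, 14+50, 22+44, …, 52+5, 51+0) = 66
r[10] = max(5+66, 14+58, 22+50, …, 51+5, 66+0) = 72
Maximum revenue is $72.
Now minimize piece count subject to staying optimal: for each k, pieces[k] = 1 + min over i with p[i]+r[k−i]=r[k] of pieces[k−i].
pieces[7] = 3
pieces[8] = 3
pieces[9] = 3
pieces[10] = 4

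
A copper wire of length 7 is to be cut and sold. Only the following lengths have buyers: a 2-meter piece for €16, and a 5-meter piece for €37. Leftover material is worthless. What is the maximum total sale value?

53

Let r[k] be the best obtainable value from length k. For each k, try every first piece i and keep the best of price[i] + r[k−i].
r[1] = 0
r[2] = 16
r[3] = 16
r[4] = 32  (first piece 2, then r[2]=16)
r[5] = 37
r[6] = 48  (first piece 2, then r[4]=32)
r[7] = 53  (first piece 2, then r[5]=37)
One optimal cutting: 5 + 2 → €53.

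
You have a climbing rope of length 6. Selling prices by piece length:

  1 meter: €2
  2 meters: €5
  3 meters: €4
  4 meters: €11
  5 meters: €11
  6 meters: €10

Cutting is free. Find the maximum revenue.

16

Build best[k] bottom-up: best[k] = max over allowed piece i of (p[i] + best[k−i]).
best[1] = 2
best[2] = 5
best[3] = 7  (first piece 1, then best[2]=5)
best[4] = 11
best[5] = 13  (first piece 1, then best[4]=11)
best[6] = 16  (first piece 2, then best[4]=11)
One optimal cutting: 4 + 2 → €11 + €5 = €16.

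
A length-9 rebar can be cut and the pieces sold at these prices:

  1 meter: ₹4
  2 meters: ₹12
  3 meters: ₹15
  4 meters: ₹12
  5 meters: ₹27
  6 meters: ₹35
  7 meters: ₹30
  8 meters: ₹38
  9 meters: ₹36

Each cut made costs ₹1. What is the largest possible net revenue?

Let net[k] be the best obtainable value from length k. For each k, try every first piece i and keep the best of price[i] + net[k−i] minus the 1 cut fee when i<k.
net[1] = 4
net[2] = 12
net[3] = 15  (first piece 1, then net[2]=12)
net[4] = 23  (first piece 2, then net[2]=12)
net[5] = 27
net[6] = 35
net[7] = 38  (first piece 1, then net[6]=35)
net[8] = 46  (first piece 2, then net[6]=35)
net[9] = 49  (first piece 1, then net[8]=46)
One optimal plan: pieces 6 + 2 + 1 (2 cuts) → ₹51 − ₹2 = ₹49.

49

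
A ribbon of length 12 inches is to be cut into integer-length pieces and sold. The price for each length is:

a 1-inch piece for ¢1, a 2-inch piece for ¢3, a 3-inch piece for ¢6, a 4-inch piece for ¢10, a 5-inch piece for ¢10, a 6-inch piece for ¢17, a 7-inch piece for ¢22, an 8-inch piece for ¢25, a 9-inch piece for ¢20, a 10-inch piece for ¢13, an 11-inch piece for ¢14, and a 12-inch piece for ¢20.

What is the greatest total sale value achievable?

35

Consider every possible first cut. r[k] is the best of p[i]+r[k−i] over all sellable i≤k.
r[1] = 1
r[2] = 3
r[3] = 6
r[4] = 10
r[5] = 11  (first piece 1, then r[4]=10)
r[6] = 17
r[7] = 22
r[8] = 25
r[9] = 26  (first piece 1, then r[8]=25)
r[10] = 28  (first piece 2, then r[8]=25)
r[11] = 32  (first piece 4, then r[7]=22)
r[12] = 35  (first piece 4, then r[8]=25)
One optimal cutting: 8 + 4 → ¢25 + ¢10 = ¢35.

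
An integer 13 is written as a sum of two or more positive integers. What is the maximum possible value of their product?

108

Fill m[k] for k=2..13: at each k try every first piece i and multiply by the better of (k−i) uncut or m[k−i].
Small cases: m[2]=1, m[3]=2, m[4]=4, m[5]=6, m[6]=9, m[7]=12.
m[8] = 2*max(6,9) = 2*9 = 18
m[9] = 3*max(6,9) = 3*9 = 27
m[10] = 2*max(8,18) = 2*18 = 36
m[11] = 2*max(9,27) = 2*27 = 54
m[12] = 3*max(9,27) = 3*27 = 81
m[13] = 2*max(11,54) = 2*54 = 108
One optimal split: 3 + 3 + 3 + 2 + 2; product 3*3*3*2*2 = 108.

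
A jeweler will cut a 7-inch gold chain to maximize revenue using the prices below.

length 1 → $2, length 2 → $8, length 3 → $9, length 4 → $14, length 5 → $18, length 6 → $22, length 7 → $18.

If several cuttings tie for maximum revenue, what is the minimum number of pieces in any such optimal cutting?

Build r[k] bottom-up: r[k] = max over allowed piece i of (p[i] + r[k−i]).
r[1] = 2
r[2] = 8
r[3] = 10  (first piece 1, then r[2]=8)
r[4] = 16  (first piece 2, then r[2]=8)
r[5] = 18  (first piece 1, then r[4]=16)
r[6] = 24  (first piece 2, then r[4]=16)
r[7] = 26  (first piece 1, then r[6]=24)
Maximum revenue is $26.
Now minimize piece count subject to staying optimal: for each k, pieces[k] = 1 + min over i with p[i]+r[k−i]=r[k] of pieces[k−i].
pieces[4] = 2
pieces[5] = 1
pieces[6] = 3
pieces[7] = 2

2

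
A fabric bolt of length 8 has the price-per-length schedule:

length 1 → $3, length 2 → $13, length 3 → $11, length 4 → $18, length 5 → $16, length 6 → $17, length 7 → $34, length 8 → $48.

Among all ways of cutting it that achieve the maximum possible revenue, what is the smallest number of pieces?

4

Build r[k] bottom-up: r[k] = max over allowed piece i of (p[i] + r[k−i]).
r[1] = 3
r[2] = 13
r[3] = 16  (first piece 1, then r[2]=13)
r[4] = 26  (first piece 2, then r[2]=13)
r[5] = 29  (first piece 1, then r[4]=26)
r[6] = 39  (first piece 2, then r[4]=26)
r[7] = 42  (first piece 1, then r[6]=39)
r[8] = 52  (first piece 2, then r[6]=39)
Maximum revenue is $52.
Now minimize piece count subject to staying optimal: for each k, pieces[k] = 1 + min over i with p[i]+r[k−i]=r[k] of pieces[k−i].
pieces[5] = 3
pieces[6] = 3
pieces[7] = 4
pieces[8] = 4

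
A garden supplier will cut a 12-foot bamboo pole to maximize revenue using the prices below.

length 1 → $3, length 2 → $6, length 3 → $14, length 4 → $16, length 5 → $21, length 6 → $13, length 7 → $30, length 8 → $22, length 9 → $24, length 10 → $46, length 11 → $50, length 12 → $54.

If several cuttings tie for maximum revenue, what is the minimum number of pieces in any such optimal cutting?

4

Build r[k] bottom-up: r[k] = max over allowed piece i of (p[i] + r[k−i]).
r[1] = 3
r[2] = max(3+3, 6+0) = 6
r[3] = max(3+6, 6+3, 14+0) = 14
r[4] = max(3+14, 6+6, 14+3, 16+0) = 17
r[5] = max(3+17, 6+14, 14+6, 16+3, 21+0) = 21
r[6] = max(3+21, 6+17, 14+14, 16+6, 21+3, 13+0) = 28
r[7] = max(3+28, 6+21, 14+17, …, 13+3, 30+0) = 31
r[8] = max(3+31, 6+28, 14+21, …, 30+3, 22+0) = 35
r[9] = max(3+35, 6+31, 14+28, …, 22+3, 24+0) = 42
r[10] = max(3+42, 6+35, 14+31, …, 24+3, 46+0) = 46
r[11] = max(3+46, 6+42, 14+35, …, 46+3, 50+0) = 50
r[12] = max(3+50, 6+46, 14+42, …, 50+3, 54+0) = 56
Maximum revenue is $56.
Now minimize piece count subject to staying optimal: for each k, pieces[k] = 1 + min over i with p[i]+r[k−i]=r[k] of pieces[k−i].
pieces[9] = 3
pieces[10] = 1
pieces[11] = 1
pieces[12] = 4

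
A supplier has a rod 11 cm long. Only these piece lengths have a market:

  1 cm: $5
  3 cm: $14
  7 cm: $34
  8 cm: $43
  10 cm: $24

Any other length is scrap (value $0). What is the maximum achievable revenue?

58

Build best[k] bottom-up: best[k] = max over allowed piece i of (p[i] + best[k−i]).
best[1] = 5
best[2] = 10  (first piece 1, then best[1]=5)
best[3] = 15  (first piece 1, then best[2]=10)
best[4] = 20  (first piece 1, then best[3]=15)
best[5] = 25  (first piece 1, then best[4]=20)
best[6] = 30  (first piece 1, then best[5]=25)
best[7] = 35  (first piece 1, then best[6]=30)
best[8] = 43
best[9] = 48  (first piece 1, then best[8]=43)
best[10] = 53  (first piece 1, then best[9]=48)
best[11] = 58  (first piece 1, then best[10]=53)
One optimal cutting: 8 + 1 + 1 + 1 → $58.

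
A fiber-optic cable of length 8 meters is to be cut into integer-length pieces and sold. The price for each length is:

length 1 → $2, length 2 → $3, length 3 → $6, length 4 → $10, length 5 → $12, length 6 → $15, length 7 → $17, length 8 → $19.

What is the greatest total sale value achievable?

Let r[k] be the best obtainable value from length k. For each k, try every first piece i and keep the best of price[i] + r[k−i].
r[1] = 2
r[2] = 4  (first piece 1, then r[1]=2)
r[3] = 6  (first piece 1, then r[2]=4)
r[4] = 10
r[5] = 12  (first piece 1, then r[4]=10)
r[6] = 15
r[7] = 17  (first piece 1, then r[6]=15)
r[8] = 20  (first piece 4, then r[4]=10)
One optimal cutting: 4 + 4 → $10 + $10 = $20.

20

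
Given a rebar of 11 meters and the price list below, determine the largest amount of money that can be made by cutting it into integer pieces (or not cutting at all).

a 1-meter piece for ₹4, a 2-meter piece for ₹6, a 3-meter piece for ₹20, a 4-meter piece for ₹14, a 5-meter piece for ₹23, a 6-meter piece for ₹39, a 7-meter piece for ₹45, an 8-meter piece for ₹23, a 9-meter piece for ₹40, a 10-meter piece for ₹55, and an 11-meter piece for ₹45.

Let v[k] be the best obtainable value from length k. For each k, try every first piece i and keep the best of price[i] + v[k−i].
v[1] = 4
v[2] = max(4+4, 6+0) = 8
v[3] = max(4+8, 6+4, 20+0) = 20
v[4] = max(4+20, 6+8, 20+4, 14+0) = 24
v[5] = max(4+24, 6+20, 20+8, 14+4, 23+0) = 28
v[6] = max(4+28, 6+24, 20+20, 14+8, 23+4, 39+0) = 40
v[7] = max(4+40, 6+28, 20+24, …, 39+4, 45+0) = 45
v[8] = max(4+45, 6+40, 20+28, …, 45+4, 23+0) = 49
v[9] = max(4+49, 6+45, 20+40, …, 23+4, 40+0) = 60
v[10] = max(4+60, 6+49, 20+45, …, 40+4, 55+0) = 65
v[11] = max(4+65, 6+60, 20+49, …, 55+4, 45+0) = 69
One optimal cutting: 7 + 3 + 1 → ₹45 + ₹20 + ₹4 = ₹69.

69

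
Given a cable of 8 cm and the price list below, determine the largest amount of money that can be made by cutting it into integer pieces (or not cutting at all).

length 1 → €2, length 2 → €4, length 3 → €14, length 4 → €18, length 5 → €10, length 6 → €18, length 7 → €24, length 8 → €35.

36

Let R[k] be the best obtainable value from length k. For each k, try every first piece i and keep the best of price[i] + R[k−i].
R[1] = 2
R[2] = 4  (first piece 1, then R[1]=2)
R[3] = 14
R[4] = 18
R[5] = 20  (first piece 1, then R[4]=18)
R[6] = 28  (first piece 3, then R[3]=14)
R[7] = 32  (first piece 3, then R[4]=18)
R[8] = 36  (first piece 4, then R[4]=18)
One optimal cutting: 4 + 4 → €18 + €18 = €36.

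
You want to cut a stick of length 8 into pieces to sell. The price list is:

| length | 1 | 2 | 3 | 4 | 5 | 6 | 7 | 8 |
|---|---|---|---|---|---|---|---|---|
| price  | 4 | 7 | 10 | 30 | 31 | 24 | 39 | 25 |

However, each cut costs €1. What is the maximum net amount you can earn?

Let v[k] be the best obtainable value from length k. For each k, try every first piece i and keep the best of price[i] + v[k−i] minus the 1 cut fee when i<k.
v[1] = 4
v[2] = 7  (first piece 1, then v[1]=4)
v[3] = 10  (first piece 1, then v[2]=7)
v[4] = 30
v[5] = 33  (first piece 1, then v[4]=30)
v[6] = 36  (first piece 1, then v[5]=33)
v[7] = 39  (first piece 1, then v[6]=36)
v[8] = 59  (first piece 4, then v[4]=30)
One optimal plan: pieces 4 + 4 (1 cut) → €60 − €1 = €59.

59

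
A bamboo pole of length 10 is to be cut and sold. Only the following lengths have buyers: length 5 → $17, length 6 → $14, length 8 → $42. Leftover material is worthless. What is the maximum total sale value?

42

Consider every possible first cut. f[k] is the best of p[i]+f[k−i] over all sellable i≤k.
f[1] = 0
f[2] = 0
f[3] = 0
f[4] = 0
f[5] = 17
f[6] = max(17+0, 14+0) = 17
f[7] = max(17+0, 14+0) = 17
f[8] = max(17+0, 14+0, 42+0) = 42
f[9] = max(17+0, 14+0, 42+0) = 42
f[10] = max(17+17, 14+0, 42+0) = 42
One optimal cutting: pieces 8 with 2 feet of scrap → $42.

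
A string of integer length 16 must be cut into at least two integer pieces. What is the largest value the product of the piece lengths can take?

Define prod[k] = max over 1≤i<k of i · max(k−i, prod[k−i]); the inner max lets the remainder stay uncut if that's better.
Small cases: prod[2]=1, prod[3]=2, prod[4]=4, prod[5]=6, prod[6]=9, prod[7]=12, prod[8]=18.
prod[9] = 3*max(6,9) = 3*9 = 27
prod[10] = 2*max(8,18) = 2*18 = 36
prod[11] = 2*max(9,27) = 2*27 = 54
prod[12] = 3*max(9,27) = 3*27 = 81
prod[13] = 2*max(11,54) = 2*54 = 108
prod[14] = 2*max(12,81) = 2*81 = 162
prod[15] = 3*max(12,81) = 3*81 = 243
prod[16] = 2*max(14,162) = 2*162 = 324
One optimal split: 3 + 3 + 3 + 3 + 2 + 2; product 3*3*3*3*2*2 = 324.

324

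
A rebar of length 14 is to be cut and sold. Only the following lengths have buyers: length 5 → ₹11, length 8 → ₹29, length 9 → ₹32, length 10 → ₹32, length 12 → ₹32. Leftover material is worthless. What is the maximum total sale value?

Let best[k] be the best obtainable value from length k. For each k, try every first piece i and keep the best of price[i] + best[k−i].
best[1] = 0
best[2] = 0
best[3] = 0
best[4] = 0
best[5] = 11
best[6] = 11
best[7] = 11
best[8] = max(11+0, 29+0) = 29
best[9] = max(11+0, 29+0, 32+0) = 32
best[10] = max(11+11, 29+0, 32+0, 32+0) = 32
best[11] = max(11+11, 29+0, 32+0, 32+0) = 32
best[12] = max(11+11, 29+0, 32+0, 32+0, 32+0) = 32
best[13] = max(11+29, 29+11, 32+0, 32+0, 32+0) = 40
best[14] = max(11+32, 29+11, 32+11, 32+0, 32+0) = 43
One optimal cutting: 9 + 5 → ₹43.

43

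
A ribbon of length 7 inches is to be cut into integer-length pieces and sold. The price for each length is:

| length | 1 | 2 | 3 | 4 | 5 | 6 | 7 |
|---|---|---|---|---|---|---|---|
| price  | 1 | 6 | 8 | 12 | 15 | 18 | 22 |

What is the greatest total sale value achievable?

22

Let r[k] be the best obtainable value from length k. For each k, try every first piece i and keep the best of price[i] + r[k−i].
r[1] = 1
r[2] = max(1+1, 6+0) = 6
r[3] = max(1+6, 6+1, 8+0) = 8
r[4] = max(1+8, 6+6, 8+1, 12+0) = 12
r[5] = max(1+12, 6+8, 8+6, 12+1, 15+0) = 15
r[6] = max(1+15, 6+12, 8+8, 12+6, 15+1, 18+0) = 18
r[7] = max(1+18, 6+15, 8+12, …, 18+1, 22+0) = 22
Best is to sell the whole 7-inch piece uncut for ¢22.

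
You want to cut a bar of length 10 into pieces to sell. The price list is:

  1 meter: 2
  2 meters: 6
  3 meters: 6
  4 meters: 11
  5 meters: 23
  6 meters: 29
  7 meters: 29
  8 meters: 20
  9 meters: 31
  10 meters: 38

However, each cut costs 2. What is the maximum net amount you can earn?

Let r[k] be the best obtainable value from length k. For each k, try every first piece i and keep the best of price[i] + r[k−i] minus the 2 cut fee when i<k.
r[1] = 2
r[2] = 6
r[3] = 6  (first piece 1, then r[2]=6)
r[4] = 11
r[5] = 23
r[6] = 29
r[7] = 29  (first piece 1, then r[6]=29)
r[8] = 33  (first piece 2, then r[6]=29)
r[9] = 33  (first piece 1, then r[8]=33)
r[10] = 44  (first piece 5, then r[5]=23)
One optimal plan: pieces 5 + 5 (1 cut) → 46 − 2 = 44.

44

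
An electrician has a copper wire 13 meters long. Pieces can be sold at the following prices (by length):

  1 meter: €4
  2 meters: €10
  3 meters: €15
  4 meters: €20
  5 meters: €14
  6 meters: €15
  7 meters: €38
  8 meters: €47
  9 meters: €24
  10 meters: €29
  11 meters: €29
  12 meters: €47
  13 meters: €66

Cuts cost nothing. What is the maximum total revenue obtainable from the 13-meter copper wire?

72

Consider every possible first cut. R[k] is the best of p[i]+R[k−i] over all sellable i≤k.
R[1] = 4
R[2] = max(4+4, 10+0) = 10
R[3] = max(4+10, 10+4, 15+0) = 15
R[4] = max(4+15, 10+10, 15+4, 20+0) = 20
R[5] = max(4+20, 10+15, 15+10, 20+4, 14+0) = 25
R[6] = max(4+25, 10+20, 15+15, 20+10, 14+4, 15+0) = 30
R[7] = max(4+30, 10+25, 15+20, …, 15+4, 38+0) = 38
R[8] = max(4+38, 10+30, 15+25, …, 38+4, 47+0) = 47
R[9] = max(4+47, 10+38, 15+30, …, 47+4, 24+0) = 51
R[10] = max(4+51, 10+47, 15+38, …, 24+4, 29+0) = 57
R[11] = max(4+57, 10+51, 15+47, …, 29+4, 29+0) = 62
R[12] = max(4+62, 10+57, 15+51, …, 29+4, 47+0) = 67
R[13] = max(4+67, 10+62, 15+57, …, 47+4, 66+0) = 72
One optimal cutting: 8 + 3 + 2 → €47 + €15 + €10 = €72.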